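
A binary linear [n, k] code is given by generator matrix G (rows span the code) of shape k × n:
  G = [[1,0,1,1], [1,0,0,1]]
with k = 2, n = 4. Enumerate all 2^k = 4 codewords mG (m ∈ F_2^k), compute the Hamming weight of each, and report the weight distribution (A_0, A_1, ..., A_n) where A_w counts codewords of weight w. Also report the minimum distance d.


Weight distribution: A_0 = 1, A_1 = 1, A_2 = 1, A_3 = 1. Minimum distance d = 1.

Enumerate all 2^2 = 4 messages m ∈ F_2^2.
For each, compute codeword c = mG in F_2^4, then tally its weight.
  m = 00 → c = 0000, weight = 0.
  m = 10 → c = 1011, weight = 3.
  m = 01 → c = 1001, weight = 2.
  m = 11 → c = 0010, weight = 1.
Tally weights:
  weight 0: 1 codewords.
  weight 1: 1 codewords.
  weight 2: 1 codewords.
  weight 3: 1 codewords.
Minimum distance d = smallest w > 0 with A_w > 0 = 1.
Sanity: Σ A_w = 4 = 2^2 = 4 ✓.


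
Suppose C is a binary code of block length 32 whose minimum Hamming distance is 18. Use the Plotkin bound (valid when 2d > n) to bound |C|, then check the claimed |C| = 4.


Plotkin bound M ≤ 8; given |C| = 4 ≤ bound (satisfied).

Check applicability: 2d = 36, n = 32.
2d − n = 4 > 0, so Plotkin applies.
Compute d/(2d−n) = 18/4 ≈ 4.5000.
⌊d/(2d−n)⌋ = 4.
Plotkin bound: M ≤ 2·4 = 8.
Given |C| = 4, check: satisfied.
This |C| is below the Plotkin bound.


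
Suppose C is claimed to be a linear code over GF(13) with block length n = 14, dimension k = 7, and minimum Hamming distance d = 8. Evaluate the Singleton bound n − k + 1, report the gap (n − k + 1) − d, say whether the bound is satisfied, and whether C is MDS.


Singleton RHS = n − k + 1 = 8, slack = 0, bound satisfied, MDS.

Singleton bound: d ≤ n − k + 1.
Here n = 14, k = 7, so n − k + 1 = 8.
Given d = 8, check d ≤ 8: YES.
Slack = (n − k + 1) − d = 0.
The code is MDS (slack = 0).
Description: the claimed parameters are [14, 7, 8]_13; such a code would be MDS (meets Singleton bound).


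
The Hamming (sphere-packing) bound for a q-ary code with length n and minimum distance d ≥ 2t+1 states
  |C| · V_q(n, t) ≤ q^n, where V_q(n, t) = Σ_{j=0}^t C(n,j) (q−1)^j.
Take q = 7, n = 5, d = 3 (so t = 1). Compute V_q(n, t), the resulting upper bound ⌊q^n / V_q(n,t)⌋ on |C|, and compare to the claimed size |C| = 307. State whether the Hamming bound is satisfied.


V_q(n, t) = 31, q^n = 16807, Hamming bound = 542, |C| = 307 ≤ bound (satisfied).

Step 1: Compute V_q(n, t) = Σ_{j=0}^1 C(n, j) (q−1)^j.
  j = 0: C(5,0)·(6)^0 = 1·1 = 1.
  j = 1: C(5,1)·(6)^1 = 5·6 = 30.
  V_q(n, t) = 1 + 30 = 31.
Step 2: q^n = 7^5 = 16807.
Step 3: Hamming bound ⌊q^n / V_q(n,t)⌋ = ⌊16807/31⌋ = 542.
Step 4: Compare |C| = 307 to 542: satisfied.
The claimed |C| lies below the Hamming bound.


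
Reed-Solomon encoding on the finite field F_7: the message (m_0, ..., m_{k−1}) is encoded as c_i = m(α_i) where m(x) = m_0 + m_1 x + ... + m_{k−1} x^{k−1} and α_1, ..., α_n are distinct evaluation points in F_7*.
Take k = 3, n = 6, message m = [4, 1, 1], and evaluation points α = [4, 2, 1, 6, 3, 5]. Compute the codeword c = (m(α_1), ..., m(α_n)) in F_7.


c = [3, 3, 6, 4, 2, 6]

Message polynomial: m(x) = 4 + 1·x + 1·x^2 (mod 7).
For each evaluation point α_i, compute m(α_i) mod 7:
  α_1 = 4: Horner steps 1 → 5 → 3, so m(4) = 3.
  α_2 = 2: Horner steps 1 → 3 → 3, so m(2) = 3.
  α_3 = 1: Horner steps 1 → 2 → 6, so m(1) = 6.
  α_4 = 6: Horner steps 1 → 0 → 4, so m(6) = 4.
  α_5 = 3: Horner steps 1 → 4 → 2, so m(3) = 2.
  α_6 = 5: Horner steps 1 → 6 → 6, so m(5) = 6.
Codeword c = [3, 3, 6, 4, 2, 6] ∈ F_7^6.


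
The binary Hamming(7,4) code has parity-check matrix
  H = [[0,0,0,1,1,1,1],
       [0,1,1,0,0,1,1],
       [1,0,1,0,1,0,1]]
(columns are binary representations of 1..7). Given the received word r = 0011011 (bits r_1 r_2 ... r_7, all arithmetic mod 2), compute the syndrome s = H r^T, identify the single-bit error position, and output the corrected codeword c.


s = (1, 1, 0)^T, error position = 6, corrected codeword c = 0011001

Compute s = H r^T mod 2 one row at a time:
  s_1 = 1 + 0 + 1 + 1 = 3 ≡ 1 (mod 2).
  s_2 = 0 + 1 + 1 + 1 = 3 ≡ 1 (mod 2).
  s_3 = 0 + 1 + 0 + 1 = 2 ≡ 0 (mod 2).
s = (1, 1, 0)^T — this equals column 6 of H (binary 110), so error is at position 6.
Correct: flip bit 6 of r = 0011011 to get c = 0011001.


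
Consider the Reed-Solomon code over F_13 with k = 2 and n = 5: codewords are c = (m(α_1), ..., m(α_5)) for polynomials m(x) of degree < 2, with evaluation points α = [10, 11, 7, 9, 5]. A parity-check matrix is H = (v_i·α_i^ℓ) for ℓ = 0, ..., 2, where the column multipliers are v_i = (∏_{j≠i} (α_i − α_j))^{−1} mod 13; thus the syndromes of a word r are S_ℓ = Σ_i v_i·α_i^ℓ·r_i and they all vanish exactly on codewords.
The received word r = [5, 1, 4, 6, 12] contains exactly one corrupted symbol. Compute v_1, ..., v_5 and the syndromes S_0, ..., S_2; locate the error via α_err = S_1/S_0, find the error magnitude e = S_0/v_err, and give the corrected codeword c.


S = (12, 4, 10), error at position 4, error magnitude e = 10, c = [5, 1, 4, 9, 12].

Step 1: column multipliers v_i = (∏_{j≠i}(α_i − α_j))^{−1} mod 13.
  i = 1 (α = 10): (10−11)(10−7)(10−9)(10−5) = (−1)·3·1·5 = −15 ≡ 11, so v_1 = 11^{−1} = 6 (mod 13).
  i = 2 (α = 11): (11−10)(11−7)(11−9)(11−5) = 1·4·2·6 = 48 ≡ 9, so v_2 = 9^{−1} = 3 (mod 13).
  i = 3 (α = 7): (7−10)(7−11)(7−9)(7−5) = (−3)·(−4)·(−2)·2 = −48 ≡ 4, so v_3 = 4^{−1} = 10 (mod 13).
  i = 4 (α = 9): (9−10)(9−11)(9−7)(9−5) = (−1)·(−2)·2·4 = 16 ≡ 3, so v_4 = 3^{−1} = 9 (mod 13).
  i = 5 (α = 5): (5−10)(5−11)(5−7)(5−9) = (−5)·(−6)·(−2)·(−4) = 240 ≡ 6, so v_5 = 6^{−1} = 11 (mod 13).
  v = [6, 3, 10, 9, 11].
Step 2: syndromes of r = [5, 1, 4, 6, 12] (all sums mod 13).
  S_0 = Σ v_i r_i = 6·5 + 3·1 + 10·4 + 9·6 + 11·12 = 259 ≡ 12.
  S_1 = Σ v_i α_i r_i = 6·10·5 + 3·11·1 + 10·7·4 + 9·9·6 + 11·5·12 = 1759 ≡ 4.
  α_i^2 mod 13 = [9, 4, 10, 3, 12].
  S_2 = Σ v_i α_i^2 r_i = 6·9·5 + 3·4·1 + 10·10·4 + 9·3·6 + 11·12·12 = 2428 ≡ 10.
  S = (12, 4, 10) ≠ 0, so r is not a codeword (an error is present).
Step 3: locate the error. For a single error e at position i, S_ℓ = v_i·e·α_i^ℓ, so α_err = S_1/S_0.
  S_0^{−1} = 12^{−1} = 12 (mod 13), so α_err = 4·12 = 48 ≡ 9 = α_4. Error position i = 4.
  Consistency check: S_2/S_1 = 10·10 = 100 ≡ 9 = α_err ✓ (single-error assumption holds).
Step 4: error magnitude e = S_0/v_4 = S_0·∏_{j≠4}(α_4 − α_j) = 12·3 = 36 ≡ 10 (mod 13).
Step 5: correct position 4: c_4 = r_4 − e = 6 − 10 ≡ 9 (mod 13). Hence c = [5, 1, 4, 9, 12].
  Check: interpolating c through the α_i gives m(x) = 6 + 9·x (degree < 2) with m(α_i) = c_i for every i, so c is indeed a codeword.


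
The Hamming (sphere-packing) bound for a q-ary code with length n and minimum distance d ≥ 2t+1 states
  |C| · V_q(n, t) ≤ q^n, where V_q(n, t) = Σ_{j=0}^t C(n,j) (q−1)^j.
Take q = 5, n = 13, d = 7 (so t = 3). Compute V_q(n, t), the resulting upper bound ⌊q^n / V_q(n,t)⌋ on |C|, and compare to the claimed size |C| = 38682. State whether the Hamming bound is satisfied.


V_q(n, t) = 19605, q^n = 1220703125, Hamming bound = 62264, |C| = 38682 ≤ bound (satisfied).

Step 1: Compute V_q(n, t) = Σ_{j=0}^3 C(n, j) (q−1)^j.
  j = 0: C(13,0)·(4)^0 = 1·1 = 1.
  j = 1: C(13,1)·(4)^1 = 13·4 = 52.
  j = 2: C(13,2)·(4)^2 = 78·16 = 1248.
  j = 3: C(13,3)·(4)^3 = 286·64 = 18304.
  V_q(n, t) = 1 + 52 + 1248 + 18304 = 19605.
Step 2: q^n = 5^13 = 1220703125.
Step 3: Hamming bound ⌊q^n / V_q(n,t)⌋ = ⌊1220703125/19605⌋ = 62264.
Step 4: Compare |C| = 38682 to 62264: satisfied.
The claimed |C| lies below the Hamming bound.


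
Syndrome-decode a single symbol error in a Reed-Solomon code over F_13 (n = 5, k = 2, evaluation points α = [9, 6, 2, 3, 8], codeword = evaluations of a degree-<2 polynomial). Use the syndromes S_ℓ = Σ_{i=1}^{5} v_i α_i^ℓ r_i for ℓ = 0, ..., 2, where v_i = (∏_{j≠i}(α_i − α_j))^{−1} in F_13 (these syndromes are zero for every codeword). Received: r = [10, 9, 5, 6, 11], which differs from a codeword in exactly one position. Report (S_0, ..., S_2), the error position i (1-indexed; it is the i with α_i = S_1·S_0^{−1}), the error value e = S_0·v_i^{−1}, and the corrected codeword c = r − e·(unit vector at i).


S = (7, 11, 8), error at position 1, error magnitude e = 11, c = [12, 9, 5, 6, 11].

Step 1: column multipliers v_i = (∏_{j≠i}(α_i − α_j))^{−1} mod 13.
  i = 1 (α = 9): (9−6)(9−2)(9−3)(9−8) = 3·7·6·1 = 126 ≡ 9, so v_1 = 9^{−1} = 3 (mod 13).
  i = 2 (α = 6): (6−9)(6−2)(6−3)(6−8) = (−3)·4·3·(−2) = 72 ≡ 7, so v_2 = 7^{−1} = 2 (mod 13).
  i = 3 (α = 2): (2−9)(2−6)(2−3)(2−8) = (−7)·(−4)·(−1)·(−6) = 168 ≡ 12, so v_3 = 12^{−1} = 12 (mod 13).
  i = 4 (α = 3): (3−9)(3−6)(3−2)(3−8) = (−6)·(−3)·1·(−5) = −90 ≡ 1, so v_4 = 1^{−1} = 1 (mod 13).
  i = 5 (α = 8): (8−9)(8−6)(8−2)(8−3) = (−1)·2·6·5 = −60 ≡ 5, so v_5 = 5^{−1} = 8 (mod 13).
  v = [3, 2, 12, 1, 8].
Step 2: syndromes of r = [10, 9, 5, 6, 11] (all sums mod 13).
  S_0 = Σ v_i r_i = 3·10 + 2·9 + 12·5 + 1·6 + 8·11 = 202 ≡ 7.
  S_1 = Σ v_i α_i r_i = 3·9·10 + 2·6·9 + 12·2·5 + 1·3·6 + 8·8·11 = 1220 ≡ 11.
  α_i^2 mod 13 = [3, 10, 4, 9, 12].
  S_2 = Σ v_i α_i^2 r_i = 3·3·10 + 2·10·9 + 12·4·5 + 1·9·6 + 8·12·11 = 1620 ≡ 8.
  S = (7, 11, 8) ≠ 0, so r is not a codeword (an error is present).
Step 3: locate the error. For a single error e at position i, S_ℓ = v_i·e·α_i^ℓ, so α_err = S_1/S_0.
  S_0^{−1} = 7^{−1} = 2 (mod 13), so α_err = 11·2 = 22 ≡ 9 = α_1. Error position i = 1.
  Consistency check: S_2/S_1 = 8·6 = 48 ≡ 9 = α_err ✓ (single-error assumption holds).
Step 4: error magnitude e = S_0/v_1 = S_0·∏_{j≠1}(α_1 − α_j) = 7·9 = 63 ≡ 11 (mod 13).
Step 5: correct position 1: c_1 = r_1 − e = 10 − 11 ≡ 12 (mod 13). Hence c = [12, 9, 5, 6, 11].
  Check: interpolating c through the α_i gives m(x) = 3 + 1·x (degree < 2) with m(α_i) = c_i for every i, so c is indeed a codeword.


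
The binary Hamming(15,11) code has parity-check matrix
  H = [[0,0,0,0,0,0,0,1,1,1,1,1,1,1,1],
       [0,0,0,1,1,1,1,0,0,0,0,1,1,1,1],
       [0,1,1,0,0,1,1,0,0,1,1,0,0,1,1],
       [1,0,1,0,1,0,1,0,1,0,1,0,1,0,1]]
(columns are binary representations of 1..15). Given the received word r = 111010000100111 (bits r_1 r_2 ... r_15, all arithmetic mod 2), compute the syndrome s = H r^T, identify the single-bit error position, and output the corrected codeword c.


s = (0, 0, 1, 1)^T, error position = 3, corrected codeword c = 110010000100111

Compute s = H r^T mod 2 one row at a time:
  s_1 = 0 + 0 + 1 + 0 + 0 + 1 + 1 + 1 = 4 ≡ 0 (mod 2).
  s_2 = 0 + 1 + 0 + 0 + 0 + 1 + 1 + 1 = 4 ≡ 0 (mod 2).
  s_3 = 1 + 1 + 0 + 0 + 1 + 0 + 1 + 1 = 5 ≡ 1 (mod 2).
  s_4 = 1 + 1 + 1 + 0 + 0 + 0 + 1 + 1 = 5 ≡ 1 (mod 2).
s = (0, 0, 1, 1)^T — this equals column 3 of H (binary 0011), so error is at position 3.
Correct: flip bit 3 of r = 111010000100111 to get c = 110010000100111.


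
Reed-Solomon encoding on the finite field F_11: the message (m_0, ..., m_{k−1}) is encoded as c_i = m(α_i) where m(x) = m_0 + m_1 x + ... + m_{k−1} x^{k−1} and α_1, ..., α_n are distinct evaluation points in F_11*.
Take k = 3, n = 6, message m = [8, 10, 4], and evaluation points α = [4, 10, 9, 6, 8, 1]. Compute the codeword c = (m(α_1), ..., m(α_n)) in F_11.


c = [2, 2, 4, 3, 3, 0]

Message polynomial: m(x) = 8 + 10·x + 4·x^2 (mod 11).
For each evaluation point α_i, compute m(α_i) mod 11:
  α_1 = 4: Horner steps 4 → 4 → 2, so m(4) = 2.
  α_2 = 10: Horner steps 4 → 6 → 2, so m(10) = 2.
  α_3 = 9: Horner steps 4 → 2 → 4, so m(9) = 4.
  α_4 = 6: Horner steps 4 → 1 → 3, so m(6) = 3.
  α_5 = 8: Horner steps 4 → 9 → 3, so m(8) = 3.
  α_6 = 1: Horner steps 4 → 3 → 0, so m(1) = 0.
Codeword c = [2, 2, 4, 3, 3, 0] ∈ F_11^6.


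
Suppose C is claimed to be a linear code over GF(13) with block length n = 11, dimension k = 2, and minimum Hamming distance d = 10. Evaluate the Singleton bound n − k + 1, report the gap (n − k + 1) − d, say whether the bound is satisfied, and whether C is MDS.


Singleton RHS = n − k + 1 = 10, slack = 0, bound satisfied, MDS.

Singleton bound: d ≤ n − k + 1.
Here n = 11, k = 2, so n − k + 1 = 10.
Given d = 10, check d ≤ 10: YES.
Slack = (n − k + 1) − d = 0.
The code is MDS (slack = 0).
Description: the claimed parameters are [11, 2, 10]_13; such a code would be MDS (meets Singleton bound).


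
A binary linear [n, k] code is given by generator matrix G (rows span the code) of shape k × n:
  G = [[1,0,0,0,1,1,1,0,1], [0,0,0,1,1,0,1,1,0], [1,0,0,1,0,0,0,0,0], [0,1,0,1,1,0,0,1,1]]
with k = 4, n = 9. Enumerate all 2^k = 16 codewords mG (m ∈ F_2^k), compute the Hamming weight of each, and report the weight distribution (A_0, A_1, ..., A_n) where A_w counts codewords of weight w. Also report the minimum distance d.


Weight distribution: A_0 = 1, A_2 = 1, A_3 = 2, A_4 = 5, A_5 = 6, A_6 = 1. Minimum distance d = 2.

Enumerate all 2^4 = 16 messages m ∈ F_2^4.
For each, compute codeword c = mG in F_2^9, then tally its weight.
  m = 0000 → c = 000000000, weight = 0.
  m = 1000 → c = 100011101, weight = 5.
  m = 0100 → c = 000110110, weight = 4.
  m = 1100 → c = 100101011, weight = 5.
  m = 0010 → c = 100100000, weight = 2.
  m = 1010 → c = 000111101, weight = 5.
  m = 0110 → c = 100010110, weight = 4.
  m = 1110 → c = 000001011, weight = 3.
  m = 0001 → c = 010110011, weight = 5.
  m = 1001 → c = 110101110, weight = 6.
  m = 0101 → c = 010000101, weight = 3.
  m = 1101 → c = 110011000, weight = 4.
  m = 0011 → c = 110010011, weight = 5.
  m = 1011 → c = 010001110, weight = 4.
  m = 0111 → c = 110100101, weight = 5.
  m = 1111 → c = 010111000, weight = 4.
Tally weights:
  weight 0: 1 codewords.
  weight 2: 1 codewords.
  weight 3: 2 codewords.
  weight 4: 5 codewords.
  weight 5: 6 codewords.
  weight 6: 1 codewords.
Minimum distance d = smallest w > 0 with A_w > 0 = 2.
Sanity: Σ A_w = 16 = 2^4 = 16 ✓.


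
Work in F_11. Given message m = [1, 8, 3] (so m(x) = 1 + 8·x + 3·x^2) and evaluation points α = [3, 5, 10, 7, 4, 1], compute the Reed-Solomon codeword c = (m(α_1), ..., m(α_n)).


c = [8, 6, 7, 6, 4, 1]

Message polynomial: m(x) = 1 + 8·x + 3·x^2 (mod 11).
For each evaluation point α_i, compute m(α_i) mod 11:
  α_1 = 3: Horner steps 3 → 6 → 8, so m(3) = 8.
  α_2 = 5: Horner steps 3 → 1 → 6, so m(5) = 6.
  α_3 = 10: Horner steps 3 → 5 → 7, so m(10) = 7.
  α_4 = 7: Horner steps 3 → 7 → 6, so m(7) = 6.
  α_5 = 4: Horner steps 3 → 9 → 4, so m(4) = 4.
  α_6 = 1: Horner steps 3 → 0 → 1, so m(1) = 1.
Codeword c = [8, 6, 7, 6, 4, 1] ∈ F_11^6.


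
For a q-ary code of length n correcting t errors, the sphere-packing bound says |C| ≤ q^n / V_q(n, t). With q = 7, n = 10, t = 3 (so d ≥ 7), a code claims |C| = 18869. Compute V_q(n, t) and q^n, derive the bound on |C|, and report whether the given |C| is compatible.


V_q(n, t) = 27601, q^n = 282475249, Hamming bound = 10234, |C| = 18869 > bound (violated).

Step 1: Compute V_q(n, t) = Σ_{j=0}^3 C(n, j) (q−1)^j.
  j = 0: C(10,0)·(6)^0 = 1·1 = 1.
  j = 1: C(10,1)·(6)^1 = 10·6 = 60.
  j = 2: C(10,2)·(6)^2 = 45·36 = 1620.
  j = 3: C(10,3)·(6)^3 = 120·216 = 25920.
  V_q(n, t) = 1 + 60 + 1620 + 25920 = 27601.
Step 2: q^n = 7^10 = 282475249.
Step 3: Hamming bound ⌊q^n / V_q(n,t)⌋ = ⌊282475249/27601⌋ = 10234.
Step 4: Compare |C| = 18869 to 10234: violated.
The claimed |C| lies above the Hamming bound, so no 7-ary code of length 10 with d ≥ 7 can have 18869 codewords.


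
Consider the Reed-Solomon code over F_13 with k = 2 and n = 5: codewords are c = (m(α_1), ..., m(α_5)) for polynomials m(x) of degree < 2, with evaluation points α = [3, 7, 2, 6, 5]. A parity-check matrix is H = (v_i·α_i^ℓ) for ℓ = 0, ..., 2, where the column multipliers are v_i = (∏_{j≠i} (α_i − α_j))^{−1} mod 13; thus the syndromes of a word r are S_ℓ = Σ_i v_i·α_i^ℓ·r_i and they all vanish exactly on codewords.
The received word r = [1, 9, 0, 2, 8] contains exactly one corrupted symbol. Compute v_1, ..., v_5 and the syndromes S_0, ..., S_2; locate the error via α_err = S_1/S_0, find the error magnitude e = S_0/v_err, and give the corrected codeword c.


S = (10, 4, 12), error at position 1, error magnitude e = 7, c = [7, 9, 0, 2, 8].

Step 1: column multipliers v_i = (∏_{j≠i}(α_i − α_j))^{−1} mod 13.
  i = 1 (α = 3): (3−7)(3−2)(3−6)(3−5) = (−4)·1·(−3)·(−2) = −24 ≡ 2, so v_1 = 2^{−1} = 7 (mod 13).
  i = 2 (α = 7): (7−3)(7−2)(7−6)(7−5) = 4·5·1·2 = 40 ≡ 1, so v_2 = 1^{−1} = 1 (mod 13).
  i = 3 (α = 2): (2−3)(2−7)(2−6)(2−5) = (−1)·(−5)·(−4)·(−3) = 60 ≡ 8, so v_3 = 8^{−1} = 5 (mod 13).
  i = 4 (α = 6): (6−3)(6−7)(6−2)(6−5) = 3·(−1)·4·1 = −12 ≡ 1, so v_4 = 1^{−1} = 1 (mod 13).
  i = 5 (α = 5): (5−3)(5−7)(5−2)(5−6) = 2·(−2)·3·(−1) = 12 ≡ 12, so v_5 = 12^{−1} = 12 (mod 13).
  v = [7, 1, 5, 1, 12].
Step 2: syndromes of r = [1, 9, 0, 2, 8] (all sums mod 13).
  S_0 = Σ v_i r_i = 7·1 + 1·9 + 5·0 + 1·2 + 12·8 = 114 ≡ 10.
  S_1 = Σ v_i α_i r_i = 7·3·1 + 1·7·9 + 5·2·0 + 1·6·2 + 12·5·8 = 576 ≡ 4.
  α_i^2 mod 13 = [9, 10, 4, 10, 12].
  S_2 = Σ v_i α_i^2 r_i = 7·9·1 + 1·10·9 + 5·4·0 + 1·10·2 + 12·12·8 = 1325 ≡ 12.
  S = (10, 4, 12) ≠ 0, so r is not a codeword (an error is present).
Step 3: locate the error. For a single error e at position i, S_ℓ = v_i·e·α_i^ℓ, so α_err = S_1/S_0.
  S_0^{−1} = 10^{−1} = 4 (mod 13), so α_err = 4·4 = 16 ≡ 3 = α_1. Error position i = 1.
  Consistency check: S_2/S_1 = 12·10 = 120 ≡ 3 = α_err ✓ (single-error assumption holds).
Step 4: error magnitude e = S_0/v_1 = S_0·∏_{j≠1}(α_1 − α_j) = 10·2 = 20 ≡ 7 (mod 13).
Step 5: correct position 1: c_1 = r_1 − e = 1 − 7 ≡ 7 (mod 13). Hence c = [7, 9, 0, 2, 8].
  Check: interpolating c through the α_i gives m(x) = 12 + 7·x (degree < 2) with m(α_i) = c_i for every i, so c is indeed a codeword.


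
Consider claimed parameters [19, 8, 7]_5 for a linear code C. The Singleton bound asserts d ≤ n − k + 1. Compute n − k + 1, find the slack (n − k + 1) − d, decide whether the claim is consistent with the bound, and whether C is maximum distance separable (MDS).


Singleton RHS = n − k + 1 = 12, slack = 5, bound satisfied, not MDS.

Singleton bound: d ≤ n − k + 1.
Here n = 19, k = 8, so n − k + 1 = 12.
Given d = 7, check d ≤ 12: YES.
Slack = (n − k + 1) − d = 5.
The code is NOT MDS (slack = 5 > 0).
Description: the claimed parameters are [19, 8, 7]_5; such a code would be non-MDS.


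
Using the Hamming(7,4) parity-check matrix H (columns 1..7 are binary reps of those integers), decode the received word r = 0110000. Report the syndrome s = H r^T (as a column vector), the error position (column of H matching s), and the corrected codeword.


s = (0, 0, 1)^T, error position = 1, corrected codeword c = 1110000

Compute s = H r^T mod 2 one row at a time:
  s_1 = 0 + 0 + 0 + 0 = 0 ≡ 0 (mod 2).
  s_2 = 1 + 1 + 0 + 0 = 2 ≡ 0 (mod 2).
  s_3 = 0 + 1 + 0 + 0 = 1 ≡ 1 (mod 2).
s = (0, 0, 1)^T — this equals column 1 of H (binary 001), so error is at position 1.
Correct: flip bit 1 of r = 0110000 to get c = 1110000.


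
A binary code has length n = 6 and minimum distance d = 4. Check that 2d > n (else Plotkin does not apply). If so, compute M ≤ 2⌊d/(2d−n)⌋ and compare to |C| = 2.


Plotkin bound M ≤ 4; given |C| = 2 ≤ bound (satisfied).

Check applicability: 2d = 8, n = 6.
2d − n = 2 > 0, so Plotkin applies.
Compute d/(2d−n) = 4/2 ≈ 2.0000.
⌊d/(2d−n)⌋ = 2.
Plotkin bound: M ≤ 2·2 = 4.
Given |C| = 2, check: satisfied.
This |C| is below the Plotkin bound.


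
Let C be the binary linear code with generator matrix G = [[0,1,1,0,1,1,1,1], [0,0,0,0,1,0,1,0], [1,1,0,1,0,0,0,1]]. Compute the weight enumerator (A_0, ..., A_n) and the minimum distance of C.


Weight distribution: A_0 = 1, A_2 = 1, A_4 = 3, A_6 = 3. Minimum distance d = 2.

Enumerate all 2^3 = 8 messages m ∈ F_2^3.
For each, compute codeword c = mG in F_2^8, then tally its weight.
  m = 000 → c = 00000000, weight = 0.
  m = 100 → c = 01101111, weight = 6.
  m = 010 → c = 00001010, weight = 2.
  m = 110 → c = 01100101, weight = 4.
  m = 001 → c = 11010001, weight = 4.
  m = 101 → c = 10111110, weight = 6.
  m = 011 → c = 11011011, weight = 6.
  m = 111 → c = 10110100, weight = 4.
Tally weights:
  weight 0: 1 codewords.
  weight 2: 1 codewords.
  weight 4: 3 codewords.
  weight 6: 3 codewords.
Minimum distance d = smallest w > 0 with A_w > 0 = 2.
Sanity: Σ A_w = 8 = 2^3 = 8 ✓.


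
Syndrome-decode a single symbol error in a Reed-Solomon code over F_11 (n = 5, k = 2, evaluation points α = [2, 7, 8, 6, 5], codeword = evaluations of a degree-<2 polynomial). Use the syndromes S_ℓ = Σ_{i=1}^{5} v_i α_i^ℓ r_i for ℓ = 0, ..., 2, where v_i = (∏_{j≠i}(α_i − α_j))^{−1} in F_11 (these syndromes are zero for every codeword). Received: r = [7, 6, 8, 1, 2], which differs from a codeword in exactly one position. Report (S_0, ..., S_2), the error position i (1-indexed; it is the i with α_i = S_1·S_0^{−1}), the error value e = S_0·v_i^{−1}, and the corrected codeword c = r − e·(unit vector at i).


S = (1, 6, 3), error at position 4, error magnitude e = 8, c = [7, 6, 8, 4, 2].

Step 1: column multipliers v_i = (∏_{j≠i}(α_i − α_j))^{−1} mod 11.
  i = 1 (α = 2): (2−7)(2−8)(2−6)(2−5) = (−5)·(−6)·(−4)·(−3) = 360 ≡ 8, so v_1 = 8^{−1} = 7 (mod 11).
  i = 2 (α = 7): (7−2)(7−8)(7−6)(7−5) = 5·(−1)·1·2 = −10 ≡ 1, so v_2 = 1^{−1} = 1 (mod 11).
  i = 3 (α = 8): (8−2)(8−7)(8−6)(8−5) = 6·1·2·3 = 36 ≡ 3, so v_3 = 3^{−1} = 4 (mod 11).
  i = 4 (α = 6): (6−2)(6−7)(6−8)(6−5) = 4·(−1)·(−2)·1 = 8 ≡ 8, so v_4 = 8^{−1} = 7 (mod 11).
  i = 5 (α = 5): (5−2)(5−7)(5−8)(5−6) = 3·(−2)·(−3)·(−1) = −18 ≡ 4, so v_5 = 4^{−1} = 3 (mod 11).
  v = [7, 1, 4, 7, 3].
Step 2: syndromes of r = [7, 6, 8, 1, 2] (all sums mod 11).
  S_0 = Σ v_i r_i = 7·7 + 1·6 + 4·8 + 7·1 + 3·2 = 100 ≡ 1.
  S_1 = Σ v_i α_i r_i = 7·2·7 + 1·7·6 + 4·8·8 + 7·6·1 + 3·5·2 = 468 ≡ 6.
  α_i^2 mod 11 = [4, 5, 9, 3, 3].
  S_2 = Σ v_i α_i^2 r_i = 7·4·7 + 1·5·6 + 4·9·8 + 7·3·1 + 3·3·2 = 553 ≡ 3.
  S = (1, 6, 3) ≠ 0, so r is not a codeword (an error is present).
Step 3: locate the error. For a single error e at position i, S_ℓ = v_i·e·α_i^ℓ, so α_err = S_1/S_0.
  S_0^{−1} = 1^{−1} = 1 (mod 11), so α_err = 6·1 = 6 ≡ 6 = α_4. Error position i = 4.
  Consistency check: S_2/S_1 = 3·2 = 6 ≡ 6 = α_err ✓ (single-error assumption holds).
Step 4: error magnitude e = S_0/v_4 = S_0·∏_{j≠4}(α_4 − α_j) = 1·8 = 8 ≡ 8 (mod 11).
Step 5: correct position 4: c_4 = r_4 − e = 1 − 8 ≡ 4 (mod 11). Hence c = [7, 6, 8, 4, 2].
  Check: interpolating c through the α_i gives m(x) = 3 + 2·x (degree < 2) with m(α_i) = c_i for every i, so c is indeed a codeword.


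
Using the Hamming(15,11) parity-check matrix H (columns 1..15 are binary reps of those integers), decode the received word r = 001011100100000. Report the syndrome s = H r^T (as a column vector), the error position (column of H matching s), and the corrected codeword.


s = (1, 1, 0, 1)^T, error position = 13, corrected codeword c = 001011100100100

Compute s = H r^T mod 2 one row at a time:
  s_1 = 0 + 0 + 1 + 0 + 0 + 0 + 0 + 0 = 1 ≡ 1 (mod 2).
  s_2 = 0 + 1 + 1 + 1 + 0 + 0 + 0 + 0 = 3 ≡ 1 (mod 2).
  s_3 = 0 + 1 + 1 + 1 + 1 + 0 + 0 + 0 = 4 ≡ 0 (mod 2).
  s_4 = 0 + 1 + 1 + 1 + 0 + 0 + 0 + 0 = 3 ≡ 1 (mod 2).
s = (1, 1, 0, 1)^T — this equals column 13 of H (binary 1101), so error is at position 13.
Correct: flip bit 13 of r = 001011100100000 to get c = 001011100100100.


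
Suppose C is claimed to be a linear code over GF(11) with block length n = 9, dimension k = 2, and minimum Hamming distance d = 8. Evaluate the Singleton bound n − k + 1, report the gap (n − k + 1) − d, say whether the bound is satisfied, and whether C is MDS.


Singleton RHS = n − k + 1 = 8, slack = 0, bound satisfied, MDS.

Singleton bound: d ≤ n − k + 1.
Here n = 9, k = 2, so n − k + 1 = 8.
Given d = 8, check d ≤ 8: YES.
Slack = (n − k + 1) − d = 0.
The code is MDS (slack = 0).
Description: the claimed parameters are [9, 2, 8]_11; such a code would be MDS (meets Singleton bound).


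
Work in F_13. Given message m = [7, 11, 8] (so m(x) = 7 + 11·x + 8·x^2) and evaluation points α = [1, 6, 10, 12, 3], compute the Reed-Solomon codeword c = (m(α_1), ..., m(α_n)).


c = [0, 10, 7, 4, 8]

Message polynomial: m(x) = 7 + 11·x + 8·x^2 (mod 13).
For each evaluation point α_i, compute m(α_i) mod 13:
  α_1 = 1: Horner steps 8 → 6 → 0, so m(1) = 0.
  α_2 = 6: Horner steps 8 → 7 → 10, so m(6) = 10.
  α_3 = 10: Horner steps 8 → 0 → 7, so m(10) = 7.
  α_4 = 12: Horner steps 8 → 3 → 4, so m(12) = 4.
  α_5 = 3: Horner steps 8 → 9 → 8, so m(3) = 8.
Codeword c = [0, 10, 7, 4, 8] ∈ F_13^5.


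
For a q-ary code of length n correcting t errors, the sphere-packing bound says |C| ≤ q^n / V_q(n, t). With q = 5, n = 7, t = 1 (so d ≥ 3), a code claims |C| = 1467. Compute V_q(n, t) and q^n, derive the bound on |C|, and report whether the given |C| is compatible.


V_q(n, t) = 29, q^n = 78125, Hamming bound = 2693, |C| = 1467 ≤ bound (satisfied).

Step 1: Compute V_q(n, t) = Σ_{j=0}^1 C(n, j) (q−1)^j.
  j = 0: C(7,0)·(4)^0 = 1·1 = 1.
  j = 1: C(7,1)·(4)^1 = 7·4 = 28.
  V_q(n, t) = 1 + 28 = 29.
Step 2: q^n = 5^7 = 78125.
Step 3: Hamming bound ⌊q^n / V_q(n,t)⌋ = ⌊78125/29⌋ = 2693.
Step 4: Compare |C| = 1467 to 2693: satisfied.
The claimed |C| lies below the Hamming bound.


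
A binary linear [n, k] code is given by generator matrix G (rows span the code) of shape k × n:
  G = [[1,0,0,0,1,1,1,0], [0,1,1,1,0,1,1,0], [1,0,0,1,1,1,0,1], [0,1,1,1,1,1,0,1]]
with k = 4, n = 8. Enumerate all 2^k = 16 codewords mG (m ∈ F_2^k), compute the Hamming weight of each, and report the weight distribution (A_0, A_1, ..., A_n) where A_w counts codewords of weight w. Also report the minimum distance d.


Weight distribution: A_0 = 1, A_2 = 1, A_3 = 4, A_4 = 3, A_5 = 4, A_6 = 3. Minimum distance d = 2.

Enumerate all 2^4 = 16 messages m ∈ F_2^4.
For each, compute codeword c = mG in F_2^8, then tally its weight.
  m = 0000 → c = 00000000, weight = 0.
  m = 1000 → c = 10001110, weight = 4.
  m = 0100 → c = 01110110, weight = 5.
  m = 1100 → c = 11111000, weight = 5.
  m = 0010 → c = 10011101, weight = 5.
  m = 1010 → c = 00010011, weight = 3.
  m = 0110 → c = 11101011, weight = 6.
  m = 1110 → c = 01100101, weight = 4.
  m = 0001 → c = 01111101, weight = 6.
  m = 1001 → c = 11110011, weight = 6.
  m = 0101 → c = 00001011, weight = 3.
  m = 1101 → c = 10000101, weight = 3.
  m = 0011 → c = 11100000, weight = 3.
  m = 1011 → c = 01101110, weight = 5.
  m = 0111 → c = 10010110, weight = 4.
  m = 1111 → c = 00011000, weight = 2.
Tally weights:
  weight 0: 1 codewords.
  weight 2: 1 codewords.
  weight 3: 4 codewords.
  weight 4: 3 codewords.
  weight 5: 4 codewords.
  weight 6: 3 codewords.
Minimum distance d = smallest w > 0 with A_w > 0 = 2.
Sanity: Σ A_w = 16 = 2^4 = 16 ✓.


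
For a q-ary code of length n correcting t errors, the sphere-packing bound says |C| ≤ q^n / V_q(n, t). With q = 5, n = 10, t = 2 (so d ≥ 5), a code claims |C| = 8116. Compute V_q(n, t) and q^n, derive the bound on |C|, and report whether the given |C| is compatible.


V_q(n, t) = 761, q^n = 9765625, Hamming bound = 12832, |C| = 8116 ≤ bound (satisfied).

Step 1: Compute V_q(n, t) = Σ_{j=0}^2 C(n, j) (q−1)^j.
  j = 0: C(10,0)·(4)^0 = 1·1 = 1.
  j = 1: C(10,1)·(4)^1 = 10·4 = 40.
  j = 2: C(10,2)·(4)^2 = 45·16 = 720.
  V_q(n, t) = 1 + 40 + 720 = 761.
Step 2: q^n = 5^10 = 9765625.
Step 3: Hamming bound ⌊q^n / V_q(n,t)⌋ = ⌊9765625/761⌋ = 12832.
Step 4: Compare |C| = 8116 to 12832: satisfied.
The claimed |C| lies below the Hamming bound.


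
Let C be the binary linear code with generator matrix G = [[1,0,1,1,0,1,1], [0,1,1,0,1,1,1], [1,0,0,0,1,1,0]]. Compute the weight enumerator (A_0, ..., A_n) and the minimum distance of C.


Weight distribution: A_0 = 1, A_3 = 2, A_4 = 3, A_5 = 2. Minimum distance d = 3.

Enumerate all 2^3 = 8 messages m ∈ F_2^3.
For each, compute codeword c = mG in F_2^7, then tally its weight.
  m = 000 → c = 0000000, weight = 0.
  m = 100 → c = 1011011, weight = 5.
  m = 010 → c = 0110111, weight = 5.
  m = 110 → c = 1101100, weight = 4.
  m = 001 → c = 1000110, weight = 3.
  m = 101 → c = 0011101, weight = 4.
  m = 011 → c = 1110001, weight = 4.
  m = 111 → c = 0101010, weight = 3.
Tally weights:
  weight 0: 1 codewords.
  weight 3: 2 codewords.
  weight 4: 3 codewords.
  weight 5: 2 codewords.
Minimum distance d = smallest w > 0 with A_w > 0 = 3.
Sanity: Σ A_w = 8 = 2^3 = 8 ✓.


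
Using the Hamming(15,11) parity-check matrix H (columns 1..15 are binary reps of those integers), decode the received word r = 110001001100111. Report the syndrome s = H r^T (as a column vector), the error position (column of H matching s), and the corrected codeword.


s = (1, 0, 1, 0)^T, error position = 10, corrected codeword c = 110001001000111

Compute s = H r^T mod 2 one row at a time:
  s_1 = 0 + 1 + 1 + 0 + 0 + 1 + 1 + 1 = 5 ≡ 1 (mod 2).
  s_2 = 0 + 0 + 1 + 0 + 0 + 1 + 1 + 1 = 4 ≡ 0 (mod 2).
  s_3 = 1 + 0 + 1 + 0 + 1 + 0 + 1 + 1 = 5 ≡ 1 (mod 2).
  s_4 = 1 + 0 + 0 + 0 + 1 + 0 + 1 + 1 = 4 ≡ 0 (mod 2).
s = (1, 0, 1, 0)^T — this equals column 10 of H (binary 1010), so error is at position 10.
Correct: flip bit 10 of r = 110001001100111 to get c = 110001001000111.


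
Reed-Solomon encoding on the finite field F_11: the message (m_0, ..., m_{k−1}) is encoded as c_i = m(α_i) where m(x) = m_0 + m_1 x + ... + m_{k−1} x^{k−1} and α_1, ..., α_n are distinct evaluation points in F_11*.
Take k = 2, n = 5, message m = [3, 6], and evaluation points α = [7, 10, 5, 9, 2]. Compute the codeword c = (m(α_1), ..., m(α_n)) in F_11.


c = [1, 8, 0, 2, 4]

Message polynomial: m(x) = 3 + 6·x (mod 11).
For each evaluation point α_i, compute m(α_i) mod 11:
  α_1 = 7: Horner steps 6 → 1, so m(7) = 1.
  α_2 = 10: Horner steps 6 → 8, so m(10) = 8.
  α_3 = 5: Horner steps 6 → 0, so m(5) = 0.
  α_4 = 9: Horner steps 6 → 2, so m(9) = 2.
  α_5 = 2: Horner steps 6 → 4, so m(2) = 4.
Codeword c = [1, 8, 0, 2, 4] ∈ F_11^5.


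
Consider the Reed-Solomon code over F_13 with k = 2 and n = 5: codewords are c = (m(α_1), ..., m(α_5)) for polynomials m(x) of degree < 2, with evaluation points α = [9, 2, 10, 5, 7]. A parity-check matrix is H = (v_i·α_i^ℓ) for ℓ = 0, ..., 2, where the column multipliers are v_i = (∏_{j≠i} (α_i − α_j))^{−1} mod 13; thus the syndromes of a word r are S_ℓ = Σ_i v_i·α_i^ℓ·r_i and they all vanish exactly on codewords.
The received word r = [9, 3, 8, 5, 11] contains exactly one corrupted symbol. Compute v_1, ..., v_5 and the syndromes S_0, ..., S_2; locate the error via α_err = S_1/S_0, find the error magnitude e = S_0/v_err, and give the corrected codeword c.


S = (7, 9, 6), error at position 4, error magnitude e = 5, c = [9, 3, 8, 0, 11].

Step 1: column multipliers v_i = (∏_{j≠i}(α_i − α_j))^{−1} mod 13.
  i = 1 (α = 9): (9−2)(9−10)(9−5)(9−7) = 7·(−1)·4·2 = −56 ≡ 9, so v_1 = 9^{−1} = 3 (mod 13).
  i = 2 (α = 2): (2−9)(2−10)(2−5)(2−7) = (−7)·(−8)·(−3)·(−5) = 840 ≡ 8, so v_2 = 8^{−1} = 5 (mod 13).
  i = 3 (α = 10): (10−9)(10−2)(10−5)(10−7) = 1·8·5·3 = 120 ≡ 3, so v_3 = 3^{−1} = 9 (mod 13).
  i = 4 (α = 5): (5−9)(5−2)(5−10)(5−7) = (−4)·3·(−5)·(−2) = −120 ≡ 10, so v_4 = 10^{−1} = 4 (mod 13).
  i = 5 (α = 7): (7−9)(7−2)(7−10)(7−5) = (−2)·5·(−3)·2 = 60 ≡ 8, so v_5 = 8^{−1} = 5 (mod 13).
  v = [3, 5, 9, 4, 5].
Step 2: syndromes of r = [9, 3, 8, 5, 11] (all sums mod 13).
  S_0 = Σ v_i r_i = 3·9 + 5·3 + 9·8 + 4·5 + 5·11 = 189 ≡ 7.
  S_1 = Σ v_i α_i r_i = 3·9·9 + 5·2·3 + 9·10·8 + 4·5·5 + 5·7·11 = 1478 ≡ 9.
  α_i^2 mod 13 = [3, 4, 9, 12, 10].
  S_2 = Σ v_i α_i^2 r_i = 3·3·9 + 5·4·3 + 9·9·8 + 4·12·5 + 5·10·11 = 1579 ≡ 6.
  S = (7, 9, 6) ≠ 0, so r is not a codeword (an error is present).
Step 3: locate the error. For a single error e at position i, S_ℓ = v_i·e·α_i^ℓ, so α_err = S_1/S_0.
  S_0^{−1} = 7^{−1} = 2 (mod 13), so α_err = 9·2 = 18 ≡ 5 = α_4. Error position i = 4.
  Consistency check: S_2/S_1 = 6·3 = 18 ≡ 5 = α_err ✓ (single-error assumption holds).
Step 4: error magnitude e = S_0/v_4 = S_0·∏_{j≠4}(α_4 − α_j) = 7·10 = 70 ≡ 5 (mod 13).
Step 5: correct position 4: c_4 = r_4 − e = 5 − 5 ≡ 0 (mod 13). Hence c = [9, 3, 8, 0, 11].
  Check: interpolating c through the α_i gives m(x) = 5 + 12·x (degree < 2) with m(α_i) = c_i for every i, so c is indeed a codeword.


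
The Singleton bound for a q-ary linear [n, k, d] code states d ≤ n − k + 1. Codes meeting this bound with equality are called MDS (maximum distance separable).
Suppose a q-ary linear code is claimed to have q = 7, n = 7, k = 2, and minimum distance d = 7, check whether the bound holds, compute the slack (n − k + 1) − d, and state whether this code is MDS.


Singleton RHS = n − k + 1 = 6, slack = -1, bound violated (no such code; not MDS).

Singleton bound: d ≤ n − k + 1.
Here n = 7, k = 2, so n − k + 1 = 6.
Given d = 7, check d ≤ 6: NO.
Slack = (n − k + 1) − d = -1.
The slack is negative: d = 7 exceeds n − k + 1 = 6 by 1, so the Singleton bound is violated and no linear [7, 2, 7]_7 code can exist. In particular it is not MDS (MDS requires d = n − k + 1 exactly).
Description: the claimed parameters are [7, 2, 7]_7; such a code would be impossible (violates the Singleton bound).


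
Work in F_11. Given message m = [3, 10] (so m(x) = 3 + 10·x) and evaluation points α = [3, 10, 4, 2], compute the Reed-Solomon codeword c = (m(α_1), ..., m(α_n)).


c = [0, 4, 10, 1]

Message polynomial: m(x) = 3 + 10·x (mod 11).
For each evaluation point α_i, compute m(α_i) mod 11:
  α_1 = 3: Horner steps 10 → 0, so m(3) = 0.
  α_2 = 10: Horner steps 10 → 4, so m(10) = 4.
  α_3 = 4: Horner steps 10 → 10, so m(4) = 10.
  α_4 = 2: Horner steps 10 → 1, so m(2) = 1.
Codeword c = [0, 4, 10, 1] ∈ F_11^4.


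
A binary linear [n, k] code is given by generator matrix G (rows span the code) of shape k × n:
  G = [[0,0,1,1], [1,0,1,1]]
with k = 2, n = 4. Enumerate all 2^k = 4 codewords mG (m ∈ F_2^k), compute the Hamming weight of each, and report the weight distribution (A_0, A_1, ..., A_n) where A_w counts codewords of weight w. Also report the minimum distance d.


Weight distribution: A_0 = 1, A_1 = 1, A_2 = 1, A_3 = 1. Minimum distance d = 1.

Enumerate all 2^2 = 4 messages m ∈ F_2^2.
For each, compute codeword c = mG in F_2^4, then tally its weight.
  m = 00 → c = 0000, weight = 0.
  m = 10 → c = 0011, weight = 2.
  m = 01 → c = 1011, weight = 3.
  m = 11 → c = 1000, weight = 1.
Tally weights:
  weight 0: 1 codewords.
  weight 1: 1 codewords.
  weight 2: 1 codewords.
  weight 3: 1 codewords.
Minimum distance d = smallest w > 0 with A_w > 0 = 1.
Sanity: Σ A_w = 4 = 2^2 = 4 ✓.


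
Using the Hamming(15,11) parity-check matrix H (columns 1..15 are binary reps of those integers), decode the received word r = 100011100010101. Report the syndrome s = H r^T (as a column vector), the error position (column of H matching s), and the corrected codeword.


s = (1, 1, 0, 0)^T, error position = 12, corrected codeword c = 100011100011101

Compute s = H r^T mod 2 one row at a time:
  s_1 = 0 + 0 + 0 + 1 + 0 + 1 + 0 + 1 = 3 ≡ 1 (mod 2).
  s_2 = 0 + 1 + 1 + 1 + 0 + 1 + 0 + 1 = 5 ≡ 1 (mod 2).
  s_3 = 0 + 0 + 1 + 1 + 0 + 1 + 0 + 1 = 4 ≡ 0 (mod 2).
  s_4 = 1 + 0 + 1 + 1 + 0 + 1 + 1 + 1 = 6 ≡ 0 (mod 2).
s = (1, 1, 0, 0)^T — this equals column 12 of H (binary 1100), so error is at position 12.
Correct: flip bit 12 of r = 100011100010101 to get c = 100011100011101.


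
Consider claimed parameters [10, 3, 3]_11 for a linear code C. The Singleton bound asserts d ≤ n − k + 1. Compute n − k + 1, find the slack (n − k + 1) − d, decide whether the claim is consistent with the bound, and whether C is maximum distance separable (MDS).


Singleton RHS = n − k + 1 = 8, slack = 5, bound satisfied, not MDS.

Singleton bound: d ≤ n − k + 1.
Here n = 10, k = 3, so n − k + 1 = 8.
Given d = 3, check d ≤ 8: YES.
Slack = (n − k + 1) − d = 5.
The code is NOT MDS (slack = 5 > 0).
Description: the claimed parameters are [10, 3, 3]_11; such a code would be non-MDS.


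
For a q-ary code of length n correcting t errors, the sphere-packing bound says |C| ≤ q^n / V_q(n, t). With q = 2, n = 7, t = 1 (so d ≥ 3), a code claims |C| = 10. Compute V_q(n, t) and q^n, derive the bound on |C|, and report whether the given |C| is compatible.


V_q(n, t) = 8, q^n = 128, Hamming bound = 16, |C| = 10 ≤ bound (satisfied).

Step 1: Compute V_q(n, t) = Σ_{j=0}^1 C(n, j) (q−1)^j.
  j = 0: C(7,0)·(1)^0 = 1·1 = 1.
  j = 1: C(7,1)·(1)^1 = 7·1 = 7.
  V_q(n, t) = 1 + 7 = 8.
Step 2: q^n = 2^7 = 128.
Step 3: Hamming bound ⌊q^n / V_q(n,t)⌋ = ⌊128/8⌋ = 16.
Step 4: Compare |C| = 10 to 16: satisfied.
The claimed |C| lies below the Hamming bound.


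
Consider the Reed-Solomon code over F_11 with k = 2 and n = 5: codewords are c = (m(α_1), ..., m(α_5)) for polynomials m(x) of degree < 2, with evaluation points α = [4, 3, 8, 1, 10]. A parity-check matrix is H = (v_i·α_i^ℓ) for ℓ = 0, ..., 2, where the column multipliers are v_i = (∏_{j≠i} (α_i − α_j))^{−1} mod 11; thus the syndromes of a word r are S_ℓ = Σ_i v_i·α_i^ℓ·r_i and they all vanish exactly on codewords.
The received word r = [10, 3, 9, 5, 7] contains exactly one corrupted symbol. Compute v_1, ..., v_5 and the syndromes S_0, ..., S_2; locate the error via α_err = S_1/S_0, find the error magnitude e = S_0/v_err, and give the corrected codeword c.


S = (5, 9, 3), error at position 1, error magnitude e = 8, c = [2, 3, 9, 5, 7].

Step 1: column multipliers v_i = (∏_{j≠i}(α_i − α_j))^{−1} mod 11.
  i = 1 (α = 4): (4−3)(4−8)(4−1)(4−10) = 1·(−4)·3·(−6) = 72 ≡ 6, so v_1 = 6^{−1} = 2 (mod 11).
  i = 2 (α = 3): (3−4)(3−8)(3−1)(3−10) = (−1)·(−5)·2·(−7) = −70 ≡ 7, so v_2 = 7^{−1} = 8 (mod 11).
  i = 3 (α = 8): (8−4)(8−3)(8−1)(8−10) = 4·5·7·(−2) = −280 ≡ 6, so v_3 = 6^{−1} = 2 (mod 11).
  i = 4 (α = 1): (1−4)(1−3)(1−8)(1−10) = (−3)·(−2)·(−7)·(−9) = 378 ≡ 4, so v_4 = 4^{−1} = 3 (mod 11).
  i = 5 (α = 10): (10−4)(10−3)(10−8)(10−1) = 6·7·2·9 = 756 ≡ 8, so v_5 = 8^{−1} = 7 (mod 11).
  v = [2, 8, 2, 3, 7].
Step 2: syndromes of r = [10, 3, 9, 5, 7] (all sums mod 11).
  S_0 = Σ v_i r_i = 2·10 + 8·3 + 2·9 + 3·5 + 7·7 = 126 ≡ 5.
  S_1 = Σ v_i α_i r_i = 2·4·10 + 8·3·3 + 2·8·9 + 3·1·5 + 7·10·7 = 801 ≡ 9.
  α_i^2 mod 11 = [5, 9, 9, 1, 1].
  S_2 = Σ v_i α_i^2 r_i = 2·5·10 + 8·9·3 + 2·9·9 + 3·1·5 + 7·1·7 = 542 ≡ 3.
  S = (5, 9, 3) ≠ 0, so r is not a codeword (an error is present).
Step 3: locate the error. For a single error e at position i, S_ℓ = v_i·e·α_i^ℓ, so α_err = S_1/S_0.
  S_0^{−1} = 5^{−1} = 9 (mod 11), so α_err = 9·9 = 81 ≡ 4 = α_1. Error position i = 1.
  Consistency check: S_2/S_1 = 3·5 = 15 ≡ 4 = α_err ✓ (single-error assumption holds).
Step 4: error magnitude e = S_0/v_1 = S_0·∏_{j≠1}(α_1 − α_j) = 5·6 = 30 ≡ 8 (mod 11).
Step 5: correct position 1: c_1 = r_1 − e = 10 − 8 ≡ 2 (mod 11). Hence c = [2, 3, 9, 5, 7].
  Check: interpolating c through the α_i gives m(x) = 6 + 10·x (degree < 2) with m(α_i) = c_i for every i, so c is indeed a codeword.
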